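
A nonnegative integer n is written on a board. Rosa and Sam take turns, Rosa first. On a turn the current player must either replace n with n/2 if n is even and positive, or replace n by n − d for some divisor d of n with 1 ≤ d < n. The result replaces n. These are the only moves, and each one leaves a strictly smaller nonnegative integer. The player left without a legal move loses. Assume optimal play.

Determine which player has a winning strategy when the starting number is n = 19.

Sam wins.

Classify positions by backward induction: terminal positions (no move available) are L. From any other position, the mover wins iff some move reaches an L.
n=0: no move → L
n=1: no move → L
n=2: →1(L), so W
n=3: →2(W) only, which is W, so L
n=4: →3(L), so W
n=5: →4(W) only, which is W, so L
n=6: →3(L), so W
n=7: →6(W) only, which is W, so L
n=8: →7(L), so W
n=9: →6(W), 8(W) — all W, so L
n=10: →5(L), so W
n=11: →10(W) only, which is W, so L
n=12: →9(L), so W
n=13: →12(W) only, which is W, so L
n=14: →7(L), so W
n=15: →10(W), 12(W), 14(W) — all W, so L
n=16: →15(L), so W
n=17: →16(W) only, which is W, so L
n=18: →9(L), so W
n=19: →18(W) only, which is W, so L
Every move from 19 reaches a W position, so the mover loses.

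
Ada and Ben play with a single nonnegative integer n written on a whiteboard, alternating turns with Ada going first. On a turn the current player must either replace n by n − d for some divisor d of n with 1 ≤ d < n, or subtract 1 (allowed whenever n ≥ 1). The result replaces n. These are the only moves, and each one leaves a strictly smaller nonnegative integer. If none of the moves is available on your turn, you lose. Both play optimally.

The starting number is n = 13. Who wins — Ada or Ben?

Ben wins.

Positions with no move are L. A position that does have a move is losing for the player to move precisely when every available move leads to a winning position for the opponent. Fill in the labels:
n=0: no move → L
n=1: reaches L-position 0 → W
n=2: only reaches 1(W), which is W → L
n=3: reaches L-position 2 → W
n=4: reaches L-position 2 → W
n=5: only reaches 4(W), which is W → L
n=6: reaches L-position 5 → W
n=7: only reaches 6(W), which is W → L
n=8: reaches L-position 7 → W
n=9: only reaches 6(W), 8(W), all W → L
n=10: reaches L-position 5 → W
n=11: only reaches 10(W), which is W → L
n=12: reaches L-position 9 → W
n=13: only reaches 12(W), which is W → L
The starting position 13 is L: whatever Ada does, the opponent receives a W position.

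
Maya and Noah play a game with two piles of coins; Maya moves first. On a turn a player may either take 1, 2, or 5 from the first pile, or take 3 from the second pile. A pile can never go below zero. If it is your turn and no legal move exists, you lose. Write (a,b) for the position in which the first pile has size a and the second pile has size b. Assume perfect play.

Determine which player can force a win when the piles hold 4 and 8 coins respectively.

Build the W/L table. Terminal = L. A non-terminal position is W if it has a move to some L; otherwise it is L.
No move ever increases a pile, so every position that can arise here has a ≤ 4 and b ≤ 8; it is enough to label the cells with 0 ≤ a ≤ 4 and 0 ≤ b ≤ 8.
Every move lowers a or b (never raises either), so fill the grid row by row in increasing a, and left to right within a row: each cell's successors are then already labelled.
      b=0  b=1  b=2  b=3  b=4  b=5  b=6  b=7  b=8
a=0:    L    L    L    W    W    W    L    L    L
a=1:    W    W    W    L    L    L    W    W    W
a=2:    W    W    W    W    W    W    W    W    W
a=3:    L    L    L    W    W    W    L    L    L
a=4:    W    W    W    L    L    L    W    W    W
Cells with no legal move (terminal, hence L): (0,0), (0,1), (0,2).
The remaining L cells, each justified by listing all of its moves:
(0,6): the only move is to (0,3)(W), a W ⇒ L
(0,7): the only move is to (0,4)(W), a W ⇒ L
(0,8): the only move is to (0,5)(W), a W ⇒ L
(1,3): moves to (0,3)(W), (1,0)(W); every one is W ⇒ L
(1,4): moves to (0,4)(W), (1,1)(W); every one is W ⇒ L
(1,5): moves to (0,5)(W), (1,2)(W); every one is W ⇒ L
(3,0): moves to (2,0)(W), (1,0)(W); every one is W ⇒ L
(3,1): moves to (2,1)(W), (1,1)(W); every one is W ⇒ L
(3,2): moves to (2,2)(W), (1,2)(W); every one is W ⇒ L
(3,6): moves to (2,6)(W), (1,6)(W), (3,3)(W); every one is W ⇒ L
(3,7): moves to (2,7)(W), (1,7)(W), (3,4)(W); every one is W ⇒ L
(3,8): moves to (2,8)(W), (1,8)(W), (3,5)(W); every one is W ⇒ L
(4,3): moves to (3,3)(W), (2,3)(W), (4,0)(W); every one is W ⇒ L
(4,4): moves to (3,4)(W), (2,4)(W), (4,1)(W); every one is W ⇒ L
(4,5): moves to (3,5)(W), (2,5)(W), (4,2)(W); every one is W ⇒ L
Every other cell has at least one move into one of the L cells above, so it is W.
The starting position (4,8) is W: Maya should move to (3,8), handing over an L position.

Maya wins.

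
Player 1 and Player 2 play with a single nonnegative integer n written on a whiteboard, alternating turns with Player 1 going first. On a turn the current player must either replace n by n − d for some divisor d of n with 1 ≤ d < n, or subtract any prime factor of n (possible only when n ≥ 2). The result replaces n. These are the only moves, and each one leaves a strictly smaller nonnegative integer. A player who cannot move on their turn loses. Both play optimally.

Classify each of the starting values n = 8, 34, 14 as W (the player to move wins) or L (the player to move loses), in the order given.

Build the W/L table. Terminal = L. A non-terminal position is W if it has a move to some L; otherwise it is L.
n=0: no move → L
n=1: no move → L
n=2: →0(L), so W
n=3: →0(L), so W
n=4: →2(W), 3(W) — all W, so L
n=5: →0(L), so W
n=6: →4(L), so W
n=7: →0(L), so W
n=8: →4(L), so W
n=9: →6(W), 8(W) — all W, so L
n=10: →9(L), so W
n=11: →0(L), so W
n=12: →9(L), so W
n=13: →0(L), so W
n=14: →7(W), 12(W), 13(W) — all W, so L
n=15: →14(L), so W
n=16: →14(L), so W
n=17: →0(L), so W
n=18: →9(L), so W
n=19: →0(L), so W
n=20: →10(W), 15(W), 16(W), 18(W), 19(W) — all W, so L
n=21: →14(L), so W
n=22: →20(L), so W
n=23: →0(L), so W
n=24: →20(L), so W
n=25: →20(L), so W
n=26: →13(W), 24(W), 25(W) — all W, so L
n=27: →26(L), so W
n=28: →14(L), so W
n=29: →0(L), so W
n=30: →20(L), so W
n=31: →0(L), so W
n=32: →16(W), 24(W), 28(W), 30(W), 31(W) — all W, so L
n=33: →32(L), so W
n=34: →32(L), so W

8: W, 34: W, 14: L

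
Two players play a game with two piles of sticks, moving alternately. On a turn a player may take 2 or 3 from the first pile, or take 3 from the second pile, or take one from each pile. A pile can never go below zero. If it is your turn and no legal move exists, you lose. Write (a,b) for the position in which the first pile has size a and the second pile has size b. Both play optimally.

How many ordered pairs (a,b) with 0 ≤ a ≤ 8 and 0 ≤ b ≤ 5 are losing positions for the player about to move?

21

Label each position W (a win for the player to move) or L (a loss). A position with no legal move is L; any other position is W exactly when some move reaches an L, and L when every move reaches a W.
Every move lowers a or b (never raises either), so fill the grid row by row in increasing a, and left to right within a row: each cell's successors are then already labelled.
      b=0  b=1  b=2  b=3  b=4  b=5
a=0:    L    L    L    W    W    W
a=1:    L    W    W    W    L    L
a=2:    W    W    W    L    L    W
a=3:    W    W    W    L    W    W
a=4:    W    L    L    W    W    W
a=5:    L    L    W    W    W    L
a=6:    L    W    W    W    L    L
a=7:    W    W    W    L    L    W
a=8:    W    W    L    L    W    W
Cells with no legal move (terminal, hence L): (0,0), (0,1), (0,2), (1,0).
The remaining L cells, each justified by listing all of its moves:
(1,4): only reaches (1,1)(W), (0,3)(W), all W → L
(1,5): only reaches (1,2)(W), (0,4)(W), all W → L
(2,3): only reaches (0,3)(W), (2,0)(W), (1,2)(W), all W → L
(2,4): only reaches (0,4)(W), (2,1)(W), (1,3)(W), all W → L
(3,3): only reaches (1,3)(W), (0,3)(W), (3,0)(W), (2,2)(W), all W → L
(4,1): only reaches (2,1)(W), (1,1)(W), (3,0)(W), all W → L
(4,2): only reaches (2,2)(W), (1,2)(W), (3,1)(W), all W → L
(5,0): only reaches (3,0)(W), (2,0)(W), all W → L
(5,1): only reaches (3,1)(W), (2,1)(W), (4,0)(W), all W → L
(5,5): only reaches (3,5)(W), (2,5)(W), (5,2)(W), (4,4)(W), all W → L
(6,0): only reaches (4,0)(W), (3,0)(W), all W → L
(6,4): only reaches (4,4)(W), (3,4)(W), (6,1)(W), (5,3)(W), all W → L
(6,5): only reaches (4,5)(W), (3,5)(W), (6,2)(W), (5,4)(W), all W → L
(7,3): only reaches (5,3)(W), (4,3)(W), (7,0)(W), (6,2)(W), all W → L
(7,4): only reaches (5,4)(W), (4,4)(W), (7,1)(W), (6,3)(W), all W → L
(8,2): only reaches (6,2)(W), (5,2)(W), (7,1)(W), all W → L
(8,3): only reaches (6,3)(W), (5,3)(W), (8,0)(W), (7,2)(W), all W → L
Every other cell has at least one move into one of the L cells above, so it is W.
L cells per row: a=0: 3, a=1: 3, a=2: 2, a=3: 1, a=4: 2, a=5: 3, a=6: 3, a=7: 2, a=8: 2; total 21.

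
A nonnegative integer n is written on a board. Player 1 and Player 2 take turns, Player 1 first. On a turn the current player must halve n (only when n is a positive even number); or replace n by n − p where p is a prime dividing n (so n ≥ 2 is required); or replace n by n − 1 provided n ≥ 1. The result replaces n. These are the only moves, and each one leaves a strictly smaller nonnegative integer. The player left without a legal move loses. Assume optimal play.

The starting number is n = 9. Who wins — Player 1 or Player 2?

Player 2 wins.

Build the W/L table. Terminal = L. A non-terminal position is W if it has a move to some L; otherwise it is L.
n=0: no move → L
n=1: reaches L-position 0 → W
n=2: reaches L-position 0 → W
n=3: reaches L-position 0 → W
n=4: only reaches 2(W), 3(W), all W → L
n=5: reaches L-position 0 → W
n=6: reaches L-position 4 → W
n=7: reaches L-position 0 → W
n=8: reaches L-position 4 → W
n=9: only reaches 6(W), 8(W), all W → L
Every move from 9 reaches a W position, so the mover loses.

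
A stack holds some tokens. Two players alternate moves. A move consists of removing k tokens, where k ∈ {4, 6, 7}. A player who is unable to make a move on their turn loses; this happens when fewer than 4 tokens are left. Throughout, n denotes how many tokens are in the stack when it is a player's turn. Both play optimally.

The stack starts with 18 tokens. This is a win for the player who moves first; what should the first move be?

Remove 4, leaving 14.

Classify positions by backward induction: terminal positions (no move available) are L. From any other position, the mover wins iff some move reaches an L.
n=0: no move → L
n=1: no move → L
n=2: no move → L
n=3: no move → L
n=4: →0(L), so W
n=5: →1(L), so W
n=6: →2(L), so W
n=7: →3(L), so W
n=8: →2(L), so W
n=9: →3(L), so W
n=10: →3(L), so W
n=11: →7(W), 5(W), 4(W) — all W, so L
n=12: →8(W), 6(W), 5(W) — all W, so L
n=13: →9(W), 7(W), 6(W) — all W, so L
n=14: →10(W), 8(W), 7(W) — all W, so L
n=15: →11(L), so W
n=16: →12(L), so W
n=17: →13(L), so W
n=18: →14(L), so W
From 18, the L positions reachable in one move are: 14, 12, 11. Any move reaching one of these is winning.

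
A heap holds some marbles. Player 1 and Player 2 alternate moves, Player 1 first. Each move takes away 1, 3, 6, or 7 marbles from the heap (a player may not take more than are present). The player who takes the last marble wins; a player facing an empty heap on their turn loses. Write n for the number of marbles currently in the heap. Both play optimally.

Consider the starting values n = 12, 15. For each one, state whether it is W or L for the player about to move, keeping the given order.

Positions with no move are L. A position that does have a move is losing for the player to move precisely when every available move leads to a winning position for the opponent. Fill in the labels:
n=0: no move → L
n=1: W (go to 0, an L position)
n=2: L (sole option 1(W) is W)
n=3: W (go to 2, an L position)
n=4: L (options 3(W), 1(W) are all W)
n=5: W (go to 4, an L position)
n=6: W (go to 0, an L position)
n=7: W (go to 4, an L position)
n=8: W (go to 2, an L position)
n=9: W (go to 2, an L position)
n=10: W (go to 4, an L position)
n=11: W (go to 4, an L position)
n=12: L (options 11(W), 9(W), 6(W), 5(W) are all W)
n=13: W (go to 12, an L position)
n=14: L (options 13(W), 11(W), 8(W), 7(W) are all W)
n=15: W (go to 14, an L position)

12: L, 15: W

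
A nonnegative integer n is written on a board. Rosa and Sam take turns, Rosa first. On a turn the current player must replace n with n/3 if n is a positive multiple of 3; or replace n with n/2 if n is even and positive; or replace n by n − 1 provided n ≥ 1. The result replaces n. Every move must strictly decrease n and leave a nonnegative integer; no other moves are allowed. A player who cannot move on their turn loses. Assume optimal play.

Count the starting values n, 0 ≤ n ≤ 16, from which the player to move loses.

8

Use the standard recursion: the mover loses at a terminal position; elsewhere, the mover wins exactly when some move hands the opponent an L position.
n=0: no move → L
n=1: can move to 0, which is L ⇒ W
n=2: the only move is to 1(W), a W ⇒ L
n=3: can move to 2, which is L ⇒ W
n=4: can move to 2, which is L ⇒ W
n=5: the only move is to 4(W), a W ⇒ L
n=6: can move to 2, which is L ⇒ W
n=7: the only move is to 6(W), a W ⇒ L
n=8: can move to 7, which is L ⇒ W
n=9: moves to 3(W), 8(W); every one is W ⇒ L
n=10: can move to 5, which is L ⇒ W
n=11: the only move is to 10(W), a W ⇒ L
n=12: can move to 11, which is L ⇒ W
n=13: the only move is to 12(W), a W ⇒ L
n=14: can move to 7, which is L ⇒ W
n=15: can move to 5, which is L ⇒ W
n=16: moves to 8(W), 15(W); every one is W ⇒ L
L entries with 0 ≤ n ≤ 16: n = 0, 2, 5, 7, 9, 11, 13, 16; that makes 8.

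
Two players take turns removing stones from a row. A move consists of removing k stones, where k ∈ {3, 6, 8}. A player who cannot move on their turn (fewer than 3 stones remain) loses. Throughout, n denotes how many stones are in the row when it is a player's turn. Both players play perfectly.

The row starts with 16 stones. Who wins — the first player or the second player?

The first player wins.

Work bottom-up. With no move the player to move loses. Otherwise the position is W if at least one move leads to an L position for the opponent, and L if every move leads to a W.
n=0: no move → L
n=1: no move → L
n=2: no move → L
n=3: →0(L), so W
n=4: →1(L), so W
n=5: →2(L), so W
n=6: →0(L), so W
n=7: →1(L), so W
n=8: →2(L), so W
n=9: →1(L), so W
n=10: →2(L), so W
n=11: →8(W), 5(W), 3(W) — all W, so L
n=12: →9(W), 6(W), 4(W) — all W, so L
n=13: →10(W), 7(W), 5(W) — all W, so L
n=14: →11(L), so W
n=15: →12(L), so W
n=16: →13(L), so W
The starting position 16 is W: the player to move should remove 3, leaving 13, handing over an L position.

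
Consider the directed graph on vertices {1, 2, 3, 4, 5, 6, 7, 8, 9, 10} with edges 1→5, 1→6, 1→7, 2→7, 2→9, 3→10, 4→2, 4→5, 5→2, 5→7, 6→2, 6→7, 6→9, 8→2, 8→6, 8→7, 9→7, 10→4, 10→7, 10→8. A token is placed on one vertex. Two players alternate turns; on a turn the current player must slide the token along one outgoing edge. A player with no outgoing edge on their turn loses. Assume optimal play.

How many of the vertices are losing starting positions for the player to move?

Compute win/loss labels from the base case upward. A position with no move is L. Any other position is W if it can reach an L in one move, else L.
Every edge goes from a vertex to one that appears earlier in the order 7, 9, 2, 6, 5, 8, 1, 4, 10, 3, so processing vertices in that order labels each vertex after all of its successors.
7: no outgoing edge → L
9: reaches L-position 7 → W
2: reaches L-position 7 → W
6: reaches L-position 7 → W
5: reaches L-position 7 → W
8: reaches L-position 7 → W
1: reaches L-position 7 → W
4: only reaches 5(W), 2(W), all W → L
10: reaches L-position 4 → W
3: only reaches 10(W), which is W → L
The L vertices are 3, 4, 7; that is 3 in all.

3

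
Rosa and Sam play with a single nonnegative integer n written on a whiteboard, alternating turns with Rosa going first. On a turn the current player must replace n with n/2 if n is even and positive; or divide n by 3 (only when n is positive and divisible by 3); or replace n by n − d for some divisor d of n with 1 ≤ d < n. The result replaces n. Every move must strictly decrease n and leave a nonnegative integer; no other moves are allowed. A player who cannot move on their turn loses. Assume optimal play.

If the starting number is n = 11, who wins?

Label each position W (a win for the player to move) or L (a loss). A position with no legal move is L; any other position is W exactly when some move reaches an L, and L when every move reaches a W.
n=0: no move → L
n=1: no move → L
n=2: reaches L-position 1 → W
n=3: reaches L-position 1 → W
n=4: only reaches 2(W), 3(W), all W → L
n=5: reaches L-position 4 → W
n=6: reaches L-position 4 → W
n=7: only reaches 6(W), which is W → L
n=8: reaches L-position 4 → W
n=9: only reaches 3(W), 6(W), 8(W), all W → L
n=10: reaches L-position 9 → W
n=11: only reaches 10(W), which is W → L
Every move from 11 reaches a W position, so the mover loses.

Sam wins.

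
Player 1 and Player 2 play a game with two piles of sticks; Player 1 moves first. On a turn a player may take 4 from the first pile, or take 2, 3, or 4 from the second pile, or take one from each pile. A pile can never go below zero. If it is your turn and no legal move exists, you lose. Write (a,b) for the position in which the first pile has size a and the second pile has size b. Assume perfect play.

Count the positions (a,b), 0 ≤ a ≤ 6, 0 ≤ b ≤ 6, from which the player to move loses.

16

Compute win/loss labels from the base case upward. A position with no move is L. Any other position is W if it can reach an L in one move, else L.
Every move lowers a or b (never raises either), so fill the grid row by row in increasing a, and left to right within a row: each cell's successors are then already labelled.
      b=0  b=1  b=2  b=3  b=4  b=5  b=6
a=0:    L    L    W    W    W    W    L
a=1:    L    W    W    W    W    L    L
a=2:    L    W    W    W    W    L    W
a=3:    L    W    W    W    W    L    W
a=4:    W    W    L    L    W    W    W
a=5:    W    L    L    W    W    W    W
a=6:    W    L    W    W    W    W    L
Cells with no legal move (terminal, hence L): (0,0), (0,1), (1,0), (2,0), (3,0).
The remaining L cells, each justified by listing all of its moves:
(0,6): moves to (0,4)(W), (0,3)(W), (0,2)(W); every one is W ⇒ L
(1,5): moves to (1,3)(W), (1,2)(W), (1,1)(W), (0,4)(W); every one is W ⇒ L
(1,6): moves to (1,4)(W), (1,3)(W), (1,2)(W), (0,5)(W); every one is W ⇒ L
(2,5): moves to (2,3)(W), (2,2)(W), (2,1)(W), (1,4)(W); every one is W ⇒ L
(3,5): moves to (3,3)(W), (3,2)(W), (3,1)(W), (2,4)(W); every one is W ⇒ L
(4,2): moves to (0,2)(W), (4,0)(W), (3,1)(W); every one is W ⇒ L
(4,3): moves to (0,3)(W), (4,1)(W), (4,0)(W), (3,2)(W); every one is W ⇒ L
(5,1): moves to (1,1)(W), (4,0)(W); every one is W ⇒ L
(5,2): moves to (1,2)(W), (5,0)(W), (4,1)(W); every one is W ⇒ L
(6,1): moves to (2,1)(W), (5,0)(W); every one is W ⇒ L
(6,6): moves to (2,6)(W), (6,4)(W), (6,3)(W), (6,2)(W), (5,5)(W); every one is W ⇒ L
Every other cell has at least one move into one of the L cells above, so it is W.
L cells per row: a=0: 3, a=1: 3, a=2: 2, a=3: 2, a=4: 2, a=5: 2, a=6: 2; total 16.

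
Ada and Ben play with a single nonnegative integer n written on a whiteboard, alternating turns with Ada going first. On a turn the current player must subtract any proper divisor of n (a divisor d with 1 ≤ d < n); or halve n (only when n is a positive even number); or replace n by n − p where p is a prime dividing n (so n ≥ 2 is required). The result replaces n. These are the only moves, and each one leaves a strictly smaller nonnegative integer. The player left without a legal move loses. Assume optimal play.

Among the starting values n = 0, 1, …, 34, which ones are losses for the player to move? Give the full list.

Use the standard recursion: the mover loses at a terminal position; elsewhere, the mover wins exactly when some move hands the opponent an L position.
n=0: no move → L
n=1: no move → L
n=2: W (go to 0, an L position)
n=3: W (go to 0, an L position)
n=4: L (options 2(W), 3(W) are all W)
n=5: W (go to 0, an L position)
n=6: W (go to 4, an L position)
n=7: W (go to 0, an L position)
n=8: W (go to 4, an L position)
n=9: L (options 6(W), 8(W) are all W)
n=10: W (go to 9, an L position)
n=11: W (go to 0, an L position)
n=12: W (go to 9, an L position)
n=13: W (go to 0, an L position)
n=14: L (options 7(W), 12(W), 13(W) are all W)
n=15: W (go to 14, an L position)
n=16: W (go to 14, an L position)
n=17: W (go to 0, an L position)
n=18: W (go to 9, an L position)
n=19: W (go to 0, an L position)
n=20: L (options 10(W), 15(W), 16(W), 18(W), 19(W) are all W)
n=21: W (go to 14, an L position)
n=22: W (go to 20, an L position)
n=23: W (go to 0, an L position)
n=24: W (go to 20, an L position)
n=25: W (go to 20, an L position)
n=26: L (options 13(W), 24(W), 25(W) are all W)
n=27: W (go to 26, an L position)
n=28: W (go to 14, an L position)
n=29: W (go to 0, an L position)
n=30: W (go to 20, an L position)
n=31: W (go to 0, an L position)
n=32: L (options 16(W), 24(W), 28(W), 30(W), 31(W) are all W)
n=33: W (go to 32, an L position)
n=34: W (go to 32, an L position)
The losing starting values of n are exactly the entries labelled L in this table (8 of them).

0, 1, 4, 9, 14, 20, 26, 32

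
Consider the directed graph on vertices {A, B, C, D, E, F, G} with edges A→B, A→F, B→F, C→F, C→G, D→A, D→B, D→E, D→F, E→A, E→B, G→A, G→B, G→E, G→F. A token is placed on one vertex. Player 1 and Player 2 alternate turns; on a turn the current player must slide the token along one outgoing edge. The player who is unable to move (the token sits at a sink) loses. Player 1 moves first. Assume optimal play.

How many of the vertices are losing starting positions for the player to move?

Build the W/L table. Terminal = L. A non-terminal position is W if it has a move to some L; otherwise it is L.
Every edge goes from a vertex to one that appears earlier in the order F, B, A, E, G, D, C, so processing vertices in that order labels each vertex after all of its successors.
F: no outgoing edge → L
B: →F(L), so W
A: →F(L), so W
E: →A(W), B(W) — all W, so L
G: →E(L), so W
D: →E(L), so W
C: →F(L), so W
The L vertices are E, F; that is 2 in all.

2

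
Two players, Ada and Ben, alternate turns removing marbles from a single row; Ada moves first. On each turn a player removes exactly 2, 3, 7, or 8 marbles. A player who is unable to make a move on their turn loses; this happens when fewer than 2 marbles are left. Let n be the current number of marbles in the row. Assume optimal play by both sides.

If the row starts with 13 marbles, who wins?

Ada wins.

Positions with no move are L. A position that does have a move is losing for the player to move precisely when every available move leads to a winning position for the opponent. Fill in the labels:
n=0: no move → L
n=1: no move → L
n=2: reaches L-position 0 → W
n=3: reaches L-position 1 → W
n=4: reaches L-position 1 → W
n=5: only reaches 3(W), 2(W), all W → L
n=6: only reaches 4(W), 3(W), all W → L
n=7: reaches L-position 5 → W
n=8: reaches L-position 6 → W
n=9: reaches L-position 6 → W
n=10: only reaches 8(W), 7(W), 3(W), 2(W), all W → L
n=11: only reaches 9(W), 8(W), 4(W), 3(W), all W → L
n=12: reaches L-position 10 → W
n=13: reaches L-position 11 → W
From 13 Ada can remove 2, leaving 11, reaching an L position.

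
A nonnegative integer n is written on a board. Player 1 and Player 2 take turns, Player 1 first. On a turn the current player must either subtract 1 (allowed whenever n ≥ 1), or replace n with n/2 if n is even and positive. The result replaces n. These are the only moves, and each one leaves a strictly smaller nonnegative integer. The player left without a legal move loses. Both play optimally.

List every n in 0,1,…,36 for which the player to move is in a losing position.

Positions with no move are L. A position that does have a move is losing for the player to move precisely when every available move leads to a winning position for the opponent. Fill in the labels:
n=0: no move → L
n=1: reaches L-position 0 → W
n=2: only reaches 1(W), which is W → L
n=3: reaches L-position 2 → W
n=4: reaches L-position 2 → W
n=5: only reaches 4(W), which is W → L
n=6: reaches L-position 5 → W
n=7: only reaches 6(W), which is W → L
n=8: reaches L-position 7 → W
n=9: only reaches 8(W), which is W → L
n=10: reaches L-position 5 → W
n=11: only reaches 10(W), which is W → L
n=12: reaches L-position 11 → W
n=13: only reaches 12(W), which is W → L
n=14: reaches L-position 7 → W
n=15: only reaches 14(W), which is W → L
n=16: reaches L-position 15 → W
n=17: only reaches 16(W), which is W → L
n=18: reaches L-position 9 → W
n=19: only reaches 18(W), which is W → L
n=20: reaches L-position 19 → W
n=21: only reaches 20(W), which is W → L
n=22: reaches L-position 11 → W
n=23: only reaches 22(W), which is W → L
n=24: reaches L-position 23 → W
n=25: only reaches 24(W), which is W → L
n=26: reaches L-position 13 → W
n=27: only reaches 26(W), which is W → L
n=28: reaches L-position 27 → W
n=29: only reaches 28(W), which is W → L
n=30: reaches L-position 15 → W
n=31: only reaches 30(W), which is W → L
n=32: reaches L-position 31 → W
n=33: only reaches 32(W), which is W → L
n=34: reaches L-position 17 → W
n=35: only reaches 34(W), which is W → L
n=36: reaches L-position 35 → W
The losing starting values of n are exactly the entries labelled L in this table (18 of them).

0, 2, 5, 7, 9, 11, 13, 15, 17, 19, 21, 23, 25, 27, 29, 31, 33, 35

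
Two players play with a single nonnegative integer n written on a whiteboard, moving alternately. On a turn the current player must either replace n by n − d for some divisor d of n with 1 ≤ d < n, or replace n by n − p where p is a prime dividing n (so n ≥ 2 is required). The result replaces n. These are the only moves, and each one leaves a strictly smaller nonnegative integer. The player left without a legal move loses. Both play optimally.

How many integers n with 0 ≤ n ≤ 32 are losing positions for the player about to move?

8

Classify positions by backward induction: terminal positions (no move available) are L. From any other position, the mover wins iff some move reaches an L.
n=0: no move → L
n=1: no move → L
n=2: →0(L), so W
n=3: →0(L), so W
n=4: →2(W), 3(W) — all W, so L
n=5: →0(L), so W
n=6: →4(L), so W
n=7: →0(L), so W
n=8: →4(L), so W
n=9: →6(W), 8(W) — all W, so L
n=10: →9(L), so W
n=11: →0(L), so W
n=12: →9(L), so W
n=13: →0(L), so W
n=14: →7(W), 12(W), 13(W) — all W, so L
n=15: →14(L), so W
n=16: →14(L), so W
n=17: →0(L), so W
n=18: →9(L), so W
n=19: →0(L), so W
n=20: →10(W), 15(W), 16(W), 18(W), 19(W) — all W, so L
n=21: →14(L), so W
n=22: →20(L), so W
n=23: →0(L), so W
n=24: →20(L), so W
n=25: →20(L), so W
n=26: →13(W), 24(W), 25(W) — all W, so L
n=27: →26(L), so W
n=28: →14(L), so W
n=29: →0(L), so W
n=30: →20(L), so W
n=31: →0(L), so W
n=32: →16(W), 24(W), 28(W), 30(W), 31(W) — all W, so L
L entries with 0 ≤ n ≤ 32: n = 0, 1, 4, 9, 14, 20, 26, 32; that makes 8.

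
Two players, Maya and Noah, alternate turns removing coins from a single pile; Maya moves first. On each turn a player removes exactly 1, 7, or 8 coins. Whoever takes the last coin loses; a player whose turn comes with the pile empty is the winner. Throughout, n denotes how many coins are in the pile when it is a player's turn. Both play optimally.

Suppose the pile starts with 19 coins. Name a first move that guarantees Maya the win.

Remove 1, leaving 18.

Classify positions by backward induction: terminal positions (no move available) are W. From any other position, the mover wins iff some move reaches an L.
n=0: no move; the opponent has just taken the last coin and therefore loses → W
n=1: only reaches 0(W), which is W → L
n=2: reaches L-position 1 → W
n=3: only reaches 2(W), which is W → L
n=4: reaches L-position 3 → W
n=5: only reaches 4(W), which is W → L
n=6: reaches L-position 5 → W
n=7: only reaches 6(W), 0(W), all W → L
n=8: reaches L-position 7 → W
n=9: reaches L-position 1 → W
n=10: reaches L-position 3 → W
n=11: reaches L-position 3 → W
n=12: reaches L-position 5 → W
n=13: reaches L-position 5 → W
n=14: reaches L-position 7 → W
n=15: reaches L-position 7 → W
n=16: only reaches 15(W), 9(W), 8(W), all W → L
n=17: reaches L-position 16 → W
n=18: only reaches 17(W), 11(W), 10(W), all W → L
n=19: reaches L-position 18 → W
From 19, the L positions reachable in one move are: 18.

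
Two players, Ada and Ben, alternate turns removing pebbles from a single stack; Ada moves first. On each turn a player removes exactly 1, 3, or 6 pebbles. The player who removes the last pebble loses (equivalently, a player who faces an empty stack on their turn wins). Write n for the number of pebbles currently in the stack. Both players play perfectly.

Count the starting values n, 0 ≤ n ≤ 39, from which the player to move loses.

Positions with no move are W. A position that does have a move is losing for the player to move precisely when every available move leads to a winning position for the opponent. Fill in the labels:
n=0: no move; the opponent has just taken the last pebble and therefore loses → W
n=1: →0(W) only, which is W, so L
n=2: →1(L), so W
n=3: →2(W), 0(W) — all W, so L
n=4: →3(L), so W
n=5: →4(W), 2(W) — all W, so L
n=6: →5(L), so W
n=7: →1(L), so W
n=8: →5(L), so W
n=9: →3(L), so W
n=10: →9(W), 7(W), 4(W) — all W, so L
n=11: →10(L), so W
n=12: →11(W), 9(W), 6(W) — all W, so L
n=13: →12(L), so W
n=14: →13(W), 11(W), 8(W) — all W, so L
n=15: →14(L), so W
n=16: →10(L), so W
n=17: →14(L), so W
n=18: →12(L), so W
n=19: →18(W), 16(W), 13(W) — all W, so L
n=20: →19(L), so W
n=21: →20(W), 18(W), 15(W) — all W, so L
n=22: →21(L), so W
n=23: →22(W), 20(W), 17(W) — all W, so L
n=24: →23(L), so W
n=25: →19(L), so W
n=26: →23(L), so W
n=27: →21(L), so W
n=28: →27(W), 25(W), 22(W) — all W, so L
n=29: →28(L), so W
n=30: →29(W), 27(W), 24(W) — all W, so L
n=31: →30(L), so W
n=32: →31(W), 29(W), 26(W) — all W, so L
n=33: →32(L), so W
n=34: →28(L), so W
n=35: →32(L), so W
n=36: →30(L), so W
n=37: →36(W), 34(W), 31(W) — all W, so L
n=38: →37(L), so W
n=39: →38(W), 36(W), 33(W) — all W, so L
L entries with 0 ≤ n ≤ 39: n = 1, 3, 5, 10, 12, 14, 19, 21, 23, 28, 30, 32, 37, 39; that makes 14.

14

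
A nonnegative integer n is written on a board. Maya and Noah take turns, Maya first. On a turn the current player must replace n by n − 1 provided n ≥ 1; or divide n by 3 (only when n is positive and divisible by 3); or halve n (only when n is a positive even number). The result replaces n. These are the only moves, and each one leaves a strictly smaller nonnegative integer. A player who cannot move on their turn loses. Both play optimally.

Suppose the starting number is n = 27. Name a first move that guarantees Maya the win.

Move to 9.

Compute win/loss labels from the base case upward. A position with no move is L. Any other position is W if it can reach an L in one move, else L.
n=0: no move → L
n=1: can move to 0, which is L ⇒ W
n=2: the only move is to 1(W), a W ⇒ L
n=3: can move to 2, which is L ⇒ W
n=4: can move to 2, which is L ⇒ W
n=5: the only move is to 4(W), a W ⇒ L
n=6: can move to 2, which is L ⇒ W
n=7: the only move is to 6(W), a W ⇒ L
n=8: can move to 7, which is L ⇒ W
n=9: moves to 3(W), 8(W); every one is W ⇒ L
n=10: can move to 5, which is L ⇒ W
n=11: the only move is to 10(W), a W ⇒ L
n=12: can move to 11, which is L ⇒ W
n=13: the only move is to 12(W), a W ⇒ L
n=14: can move to 7, which is L ⇒ W
n=15: can move to 5, which is L ⇒ W
n=16: moves to 8(W), 15(W); every one is W ⇒ L
n=17: can move to 16, which is L ⇒ W
n=18: can move to 9, which is L ⇒ W
n=19: the only move is to 18(W), a W ⇒ L
n=20: can move to 19, which is L ⇒ W
n=21: can move to 7, which is L ⇒ W
n=22: can move to 11, which is L ⇒ W
n=23: the only move is to 22(W), a W ⇒ L
n=24: can move to 23, which is L ⇒ W
n=25: the only move is to 24(W), a W ⇒ L
n=26: can move to 13, which is L ⇒ W
n=27: can move to 9, which is L ⇒ W
From 27, the L positions reachable in one move are: 9.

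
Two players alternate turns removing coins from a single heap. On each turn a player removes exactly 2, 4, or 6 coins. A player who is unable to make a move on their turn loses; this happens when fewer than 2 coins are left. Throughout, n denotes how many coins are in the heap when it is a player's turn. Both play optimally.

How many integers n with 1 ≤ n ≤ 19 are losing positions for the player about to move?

5

Work bottom-up. With no move the player to move loses. Otherwise the position is W if at least one move leads to an L position for the opponent, and L if every move leads to a W.
n=0: no move → L
n=1: no move → L
n=2: can move to 0, which is L ⇒ W
n=3: can move to 1, which is L ⇒ W
n=4: can move to 0, which is L ⇒ W
n=5: can move to 1, which is L ⇒ W
n=6: can move to 0, which is L ⇒ W
n=7: can move to 1, which is L ⇒ W
n=8: moves to 6(W), 4(W), 2(W); every one is W ⇒ L
n=9: moves to 7(W), 5(W), 3(W); every one is W ⇒ L
n=10: can move to 8, which is L ⇒ W
n=11: can move to 9, which is L ⇒ W
n=12: can move to 8, which is L ⇒ W
n=13: can move to 9, which is L ⇒ W
n=14: can move to 8, which is L ⇒ W
n=15: can move to 9, which is L ⇒ W
n=16: moves to 14(W), 12(W), 10(W); every one is W ⇒ L
n=17: moves to 15(W), 13(W), 11(W); every one is W ⇒ L
n=18: can move to 16, which is L ⇒ W
n=19: can move to 17, which is L ⇒ W
L entries with 1 ≤ n ≤ 19 (n=0 is outside the asked range and is not counted): n = 1, 8, 9, 16, 17; that makes 5.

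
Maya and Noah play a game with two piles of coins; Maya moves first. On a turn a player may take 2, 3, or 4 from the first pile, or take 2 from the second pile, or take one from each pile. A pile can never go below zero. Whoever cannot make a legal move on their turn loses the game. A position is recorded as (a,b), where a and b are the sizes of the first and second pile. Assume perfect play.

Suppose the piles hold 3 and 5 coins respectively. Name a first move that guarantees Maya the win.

Move to (0,5).

Build the W/L table. Terminal = L. A non-terminal position is W if it has a move to some L; otherwise it is L.
No move ever increases a pile, so every position that can arise here has a ≤ 3 and b ≤ 5; it is enough to label the cells with 0 ≤ a ≤ 3 and 0 ≤ b ≤ 5.
Every move lowers a or b (never raises either), so fill the grid row by row in increasing a, and left to right within a row: each cell's successors are then already labelled.
      b=0  b=1  b=2  b=3  b=4  b=5
a=0:    L    L    W    W    L    L
a=1:    L    W    W    L    L    W
a=2:    W    W    L    L    W    W
a=3:    W    W    L    W    W    W
Cells with no legal move (terminal, hence L): (0,0), (0,1), (1,0).
The remaining L cells, each justified by listing all of its moves:
(0,4): L (sole option (0,2)(W) is W)
(0,5): L (sole option (0,3)(W) is W)
(1,3): L (options (1,1)(W), (0,2)(W) are all W)
(1,4): L (options (1,2)(W), (0,3)(W) are all W)
(2,2): L (options (0,2)(W), (2,0)(W), (1,1)(W) are all W)
(2,3): L (options (0,3)(W), (2,1)(W), (1,2)(W) are all W)
(3,2): L (options (1,2)(W), (0,2)(W), (3,0)(W), (2,1)(W) are all W)
Every other cell has at least one move into one of the L cells above, so it is W.
From (3,5), the L positions reachable in one move are: (0,5).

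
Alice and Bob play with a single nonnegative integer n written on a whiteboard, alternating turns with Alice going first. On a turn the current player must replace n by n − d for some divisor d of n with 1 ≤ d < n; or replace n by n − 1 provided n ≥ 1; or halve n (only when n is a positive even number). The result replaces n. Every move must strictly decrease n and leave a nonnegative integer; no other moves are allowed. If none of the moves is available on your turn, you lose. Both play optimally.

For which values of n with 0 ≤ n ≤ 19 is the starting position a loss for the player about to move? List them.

Compute win/loss labels from the base case upward. A position with no move is L. Any other position is W if it can reach an L in one move, else L.
n=0: no move → L
n=1: reaches L-position 0 → W
n=2: only reaches 1(W), which is W → L
n=3: reaches L-position 2 → W
n=4: reaches L-position 2 → W
n=5: only reaches 4(W), which is W → L
n=6: reaches L-position 5 → W
n=7: only reaches 6(W), which is W → L
n=8: reaches L-position 7 → W
n=9: only reaches 6(W), 8(W), all W → L
n=10: reaches L-position 5 → W
n=11: only reaches 10(W), which is W → L
n=12: reaches L-position 9 → W
n=13: only reaches 12(W), which is W → L
n=14: reaches L-position 7 → W
n=15: only reaches 10(W), 12(W), 14(W), all W → L
n=16: reaches L-position 15 → W
n=17: only reaches 16(W), which is W → L
n=18: reaches L-position 9 → W
n=19: only reaches 18(W), which is W → L
Reading off the rows marked L gives the requested list; there are 10 such values of n.

0, 2, 5, 7, 9, 11, 13, 15, 17, 19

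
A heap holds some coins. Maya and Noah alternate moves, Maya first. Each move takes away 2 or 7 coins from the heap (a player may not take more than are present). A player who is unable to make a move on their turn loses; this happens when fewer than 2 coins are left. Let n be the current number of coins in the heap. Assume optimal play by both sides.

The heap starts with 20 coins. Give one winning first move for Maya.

Work bottom-up. With no move the player to move loses. Otherwise the position is W if at least one move leads to an L position for the opponent, and L if every move leads to a W.
n=0: no move → L
n=1: no move → L
n=2: reaches L-position 0 → W
n=3: reaches L-position 1 → W
n=4: only reaches 2(W), which is W → L
n=5: only reaches 3(W), which is W → L
n=6: reaches L-position 4 → W
n=7: reaches L-position 5 → W
n=8: reaches L-position 1 → W
n=9: only reaches 7(W), 2(W), all W → L
n=10: only reaches 8(W), 3(W), all W → L
n=11: reaches L-position 9 → W
n=12: reaches L-position 10 → W
n=13: only reaches 11(W), 6(W), all W → L
n=14: only reaches 12(W), 7(W), all W → L
n=15: reaches L-position 13 → W
n=16: reaches L-position 14 → W
n=17: reaches L-position 10 → W
n=18: only reaches 16(W), 11(W), all W → L
n=19: only reaches 17(W), 12(W), all W → L
n=20: reaches L-position 18 → W
From 20, the L positions reachable in one move are: 18, 13. Any move reaching one of these is winning.

Remove 2, leaving 18.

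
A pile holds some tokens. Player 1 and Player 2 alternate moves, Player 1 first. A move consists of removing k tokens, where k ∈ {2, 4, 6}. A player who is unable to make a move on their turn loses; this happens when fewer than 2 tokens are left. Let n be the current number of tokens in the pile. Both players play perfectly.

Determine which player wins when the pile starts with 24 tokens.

Build the W/L table. Terminal = L. A non-terminal position is W if it has a move to some L; otherwise it is L.
n=0: no move → L
n=1: no move → L
n=2: reaches L-position 0 → W
n=3: reaches L-position 1 → W
n=4: reaches L-position 0 → W
n=5: reaches L-position 1 → W
n=6: reaches L-position 0 → W
n=7: reaches L-position 1 → W
n=8: only reaches 6(W), 4(W), 2(W), all W → L
n=9: only reaches 7(W), 5(W), 3(W), all W → L
n=10: reaches L-position 8 → W
n=11: reaches L-position 9 → W
n=12: reaches L-position 8 → W
n=13: reaches L-position 9 → W
n=14: reaches L-position 8 → W
n=15: reaches L-position 9 → W
n=16: only reaches 14(W), 12(W), 10(W), all W → L
n=17: only reaches 15(W), 13(W), 11(W), all W → L
n=18: reaches L-position 16 → W
n=19: reaches L-position 17 → W
n=20: reaches L-position 16 → W
n=21: reaches L-position 17 → W
n=22: reaches L-position 16 → W
n=23: reaches L-position 17 → W
n=24: only reaches 22(W), 20(W), 18(W), all W → L
The starting position 24 is L: whatever Player 1 does, the opponent receives a W position.

Player 2 wins.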